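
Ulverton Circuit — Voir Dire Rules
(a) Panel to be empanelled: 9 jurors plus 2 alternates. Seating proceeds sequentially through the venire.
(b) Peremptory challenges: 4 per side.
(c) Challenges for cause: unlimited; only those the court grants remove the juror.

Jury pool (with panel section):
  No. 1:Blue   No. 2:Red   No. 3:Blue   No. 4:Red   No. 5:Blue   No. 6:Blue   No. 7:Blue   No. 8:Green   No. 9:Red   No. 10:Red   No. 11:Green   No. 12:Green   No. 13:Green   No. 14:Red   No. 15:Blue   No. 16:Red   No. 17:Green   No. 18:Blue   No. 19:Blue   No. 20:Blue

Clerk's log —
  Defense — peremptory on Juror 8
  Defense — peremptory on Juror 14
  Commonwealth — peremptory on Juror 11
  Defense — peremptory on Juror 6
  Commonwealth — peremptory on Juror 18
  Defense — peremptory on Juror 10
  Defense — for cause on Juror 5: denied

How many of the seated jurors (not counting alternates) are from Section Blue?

Removed: #6, #8, #10, #11, #14, #18.
Seated jurors 1–9: #1, #2, #3, #4, #5, #7, #9, #12, #13 (alternates #15, #16 not counted).
Of those, in Section Blue: #1, #3, #5, #7 → 4.

4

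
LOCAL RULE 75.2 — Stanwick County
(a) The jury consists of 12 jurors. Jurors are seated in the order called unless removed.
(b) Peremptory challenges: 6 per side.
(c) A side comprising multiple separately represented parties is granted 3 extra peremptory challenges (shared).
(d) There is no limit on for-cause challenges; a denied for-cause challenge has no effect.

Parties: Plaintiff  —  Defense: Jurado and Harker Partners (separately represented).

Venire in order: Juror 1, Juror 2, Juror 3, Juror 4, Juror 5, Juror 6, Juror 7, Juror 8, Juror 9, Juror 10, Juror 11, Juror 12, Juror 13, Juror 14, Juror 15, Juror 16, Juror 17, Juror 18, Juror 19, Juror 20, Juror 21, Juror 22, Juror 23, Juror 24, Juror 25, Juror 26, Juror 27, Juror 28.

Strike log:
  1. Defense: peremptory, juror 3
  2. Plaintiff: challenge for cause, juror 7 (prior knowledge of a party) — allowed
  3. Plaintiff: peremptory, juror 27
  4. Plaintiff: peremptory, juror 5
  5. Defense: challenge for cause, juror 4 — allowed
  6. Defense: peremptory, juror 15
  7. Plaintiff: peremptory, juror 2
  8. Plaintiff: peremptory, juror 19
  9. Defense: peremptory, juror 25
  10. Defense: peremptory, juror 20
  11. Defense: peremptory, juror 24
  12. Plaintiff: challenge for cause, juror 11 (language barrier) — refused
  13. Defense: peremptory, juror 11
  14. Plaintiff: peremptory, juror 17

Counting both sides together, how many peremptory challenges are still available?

Plaintiff allotment: 6. Defense allotment: 6 base + 3 multi-party = 9.
Plaintiff peremptories used: #27, #5, #2, #19, #17 — 5 (for-cause on #7, #11 don't count).
Defense peremptories used: #3, #15, #25, #20, #24, #11 — 6 (the for-cause on #4 doesn't count).
Remaining: (6 − 5) + (9 − 6) = 4.

4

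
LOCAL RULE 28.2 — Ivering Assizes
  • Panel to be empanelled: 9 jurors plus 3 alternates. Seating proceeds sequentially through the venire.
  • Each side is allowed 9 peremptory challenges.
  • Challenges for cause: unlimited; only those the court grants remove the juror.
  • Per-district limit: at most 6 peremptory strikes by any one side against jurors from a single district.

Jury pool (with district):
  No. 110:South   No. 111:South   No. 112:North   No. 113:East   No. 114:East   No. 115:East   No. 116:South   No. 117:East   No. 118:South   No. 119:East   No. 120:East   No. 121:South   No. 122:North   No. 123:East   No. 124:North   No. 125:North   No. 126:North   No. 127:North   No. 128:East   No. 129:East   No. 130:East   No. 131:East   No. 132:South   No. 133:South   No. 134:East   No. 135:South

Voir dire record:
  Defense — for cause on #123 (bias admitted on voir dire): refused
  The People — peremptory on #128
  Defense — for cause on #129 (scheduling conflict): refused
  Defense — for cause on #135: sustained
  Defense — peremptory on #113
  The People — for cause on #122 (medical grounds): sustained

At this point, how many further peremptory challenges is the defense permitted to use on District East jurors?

5

Defense peremptories so far: #113 — 1 of 9 used, 8 left overall.
Against District East: #113 — 1 used; per-district cap 6 leaves 5.
Binding limit: min(8, 5) = 5.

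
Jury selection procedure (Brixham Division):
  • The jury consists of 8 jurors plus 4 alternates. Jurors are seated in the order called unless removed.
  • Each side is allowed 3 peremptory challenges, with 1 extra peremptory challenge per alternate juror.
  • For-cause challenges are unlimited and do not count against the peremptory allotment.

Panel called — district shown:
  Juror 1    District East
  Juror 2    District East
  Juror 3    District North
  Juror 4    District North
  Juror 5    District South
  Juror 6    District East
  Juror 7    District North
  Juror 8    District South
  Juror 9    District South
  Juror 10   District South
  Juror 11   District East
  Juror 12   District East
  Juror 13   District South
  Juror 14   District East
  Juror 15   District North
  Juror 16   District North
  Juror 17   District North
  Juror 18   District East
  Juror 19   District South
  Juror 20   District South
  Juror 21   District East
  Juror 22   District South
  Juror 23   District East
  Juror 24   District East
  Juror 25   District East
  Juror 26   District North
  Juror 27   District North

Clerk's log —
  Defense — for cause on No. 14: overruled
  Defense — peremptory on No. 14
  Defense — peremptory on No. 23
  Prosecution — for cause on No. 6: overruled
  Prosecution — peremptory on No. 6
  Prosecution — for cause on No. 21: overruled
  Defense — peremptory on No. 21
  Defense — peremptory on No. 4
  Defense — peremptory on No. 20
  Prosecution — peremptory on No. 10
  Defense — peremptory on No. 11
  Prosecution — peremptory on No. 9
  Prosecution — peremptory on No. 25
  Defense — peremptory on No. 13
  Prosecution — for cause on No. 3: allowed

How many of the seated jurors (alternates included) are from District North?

4

Removed: #3, #4, #6, #9, #10, #11, #13, #14, #20, #21, #23, #25.
Seated (12 incl. alternates): #1, #2, #5, #7, #8, #12, #15, #16, #17, #18, #19, #22.
Of those, in District North: #7, #15, #16, #17 → 4.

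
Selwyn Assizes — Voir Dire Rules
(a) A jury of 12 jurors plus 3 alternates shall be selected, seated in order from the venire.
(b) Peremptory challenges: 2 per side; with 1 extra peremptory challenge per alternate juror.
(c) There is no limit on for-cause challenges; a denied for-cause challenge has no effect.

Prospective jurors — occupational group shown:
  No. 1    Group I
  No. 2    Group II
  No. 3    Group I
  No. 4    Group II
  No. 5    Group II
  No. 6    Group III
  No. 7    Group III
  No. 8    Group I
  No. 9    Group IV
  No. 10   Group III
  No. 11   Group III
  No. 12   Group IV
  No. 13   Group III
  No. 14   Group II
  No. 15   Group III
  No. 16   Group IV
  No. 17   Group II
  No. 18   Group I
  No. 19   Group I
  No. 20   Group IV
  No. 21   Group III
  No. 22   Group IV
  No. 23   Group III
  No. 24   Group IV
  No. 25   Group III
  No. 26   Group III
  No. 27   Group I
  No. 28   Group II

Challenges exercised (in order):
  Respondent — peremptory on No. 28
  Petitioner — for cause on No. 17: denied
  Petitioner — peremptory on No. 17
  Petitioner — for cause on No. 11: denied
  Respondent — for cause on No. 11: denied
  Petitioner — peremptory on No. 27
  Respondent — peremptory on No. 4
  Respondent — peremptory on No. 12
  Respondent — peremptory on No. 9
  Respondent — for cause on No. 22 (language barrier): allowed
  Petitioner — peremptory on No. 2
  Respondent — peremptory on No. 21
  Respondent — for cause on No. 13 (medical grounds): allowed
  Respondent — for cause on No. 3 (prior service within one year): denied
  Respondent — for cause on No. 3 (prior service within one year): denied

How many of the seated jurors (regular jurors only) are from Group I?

4

Removed: #2, #4, #9, #12, #13, #17, #21, #22, #27, #28.
Seated jurors 1–12: #1, #3, #5, #6, #7, #8, #10, #11, #14, #15, #16, #18 (alternates #19, #20, #23 not counted).
Of those, in Group I: #1, #3, #8, #18 → 4.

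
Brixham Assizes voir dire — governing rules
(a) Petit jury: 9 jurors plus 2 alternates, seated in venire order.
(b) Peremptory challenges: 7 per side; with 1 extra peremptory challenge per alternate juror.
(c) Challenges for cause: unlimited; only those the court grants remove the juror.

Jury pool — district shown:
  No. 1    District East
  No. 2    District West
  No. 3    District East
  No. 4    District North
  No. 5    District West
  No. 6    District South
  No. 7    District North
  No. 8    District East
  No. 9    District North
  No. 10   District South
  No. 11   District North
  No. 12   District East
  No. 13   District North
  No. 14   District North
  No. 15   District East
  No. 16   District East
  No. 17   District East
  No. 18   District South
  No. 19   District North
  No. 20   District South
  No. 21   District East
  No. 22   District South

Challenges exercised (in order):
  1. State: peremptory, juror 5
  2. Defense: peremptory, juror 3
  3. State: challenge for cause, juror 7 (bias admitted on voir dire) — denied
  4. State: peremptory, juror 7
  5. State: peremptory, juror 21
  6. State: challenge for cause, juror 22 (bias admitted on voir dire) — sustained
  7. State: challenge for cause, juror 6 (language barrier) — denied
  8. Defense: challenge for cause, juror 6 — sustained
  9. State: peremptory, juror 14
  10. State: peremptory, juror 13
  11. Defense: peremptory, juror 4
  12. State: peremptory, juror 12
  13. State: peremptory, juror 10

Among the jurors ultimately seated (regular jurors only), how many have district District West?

Removed: #3, #4, #5, #6, #7, #10, #12, #13, #14, #21, #22.
Seated jurors 1–9: #1, #2, #8, #9, #11, #15, #16, #17, #18 (alternates #19, #20 not counted).
Of those, in District West: #2 → 1.

1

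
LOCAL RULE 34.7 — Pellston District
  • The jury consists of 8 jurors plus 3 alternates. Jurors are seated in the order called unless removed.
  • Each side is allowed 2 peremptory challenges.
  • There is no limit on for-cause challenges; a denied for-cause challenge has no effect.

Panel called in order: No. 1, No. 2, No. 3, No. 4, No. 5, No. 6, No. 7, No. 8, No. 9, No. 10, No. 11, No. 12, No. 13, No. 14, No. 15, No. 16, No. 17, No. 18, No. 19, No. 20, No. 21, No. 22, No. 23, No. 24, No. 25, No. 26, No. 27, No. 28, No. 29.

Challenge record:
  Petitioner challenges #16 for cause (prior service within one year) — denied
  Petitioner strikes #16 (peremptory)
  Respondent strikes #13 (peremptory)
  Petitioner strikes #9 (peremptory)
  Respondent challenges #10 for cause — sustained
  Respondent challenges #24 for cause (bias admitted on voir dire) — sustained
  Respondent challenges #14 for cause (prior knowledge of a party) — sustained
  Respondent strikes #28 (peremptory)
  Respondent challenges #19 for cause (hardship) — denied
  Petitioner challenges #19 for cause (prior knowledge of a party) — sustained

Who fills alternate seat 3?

Removed: #9, #10, #13, #14, #16, #19, #24, #28.
Seating in order: seats 1–8 → #1, #2, #3, #4, #5, #6, #7, #8; alternates → #11, #12, #15.
So alternate 3 is #15.

15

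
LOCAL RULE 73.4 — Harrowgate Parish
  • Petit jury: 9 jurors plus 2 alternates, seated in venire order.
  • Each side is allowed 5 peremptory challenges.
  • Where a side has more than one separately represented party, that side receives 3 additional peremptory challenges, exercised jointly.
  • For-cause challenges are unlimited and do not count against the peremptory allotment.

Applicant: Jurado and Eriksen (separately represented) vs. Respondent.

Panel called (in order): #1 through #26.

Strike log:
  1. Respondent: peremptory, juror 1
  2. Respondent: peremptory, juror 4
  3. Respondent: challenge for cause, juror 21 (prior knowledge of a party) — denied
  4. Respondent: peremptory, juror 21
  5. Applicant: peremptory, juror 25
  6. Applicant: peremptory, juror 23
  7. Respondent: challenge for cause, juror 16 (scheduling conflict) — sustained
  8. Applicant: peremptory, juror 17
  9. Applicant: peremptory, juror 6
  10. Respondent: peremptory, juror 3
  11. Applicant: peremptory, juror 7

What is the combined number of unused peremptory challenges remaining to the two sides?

Applicant allotment: 5 base + 3 multi-party = 8. Respondent allotment: 5.
Applicant peremptories used: #25, #23, #17, #6, #7 — 5.
Respondent peremptories used: #1, #4, #21, #3 — 4 (for-cause on #21, #16 don't count).
Remaining: (8 − 5) + (5 − 4) = 4.

4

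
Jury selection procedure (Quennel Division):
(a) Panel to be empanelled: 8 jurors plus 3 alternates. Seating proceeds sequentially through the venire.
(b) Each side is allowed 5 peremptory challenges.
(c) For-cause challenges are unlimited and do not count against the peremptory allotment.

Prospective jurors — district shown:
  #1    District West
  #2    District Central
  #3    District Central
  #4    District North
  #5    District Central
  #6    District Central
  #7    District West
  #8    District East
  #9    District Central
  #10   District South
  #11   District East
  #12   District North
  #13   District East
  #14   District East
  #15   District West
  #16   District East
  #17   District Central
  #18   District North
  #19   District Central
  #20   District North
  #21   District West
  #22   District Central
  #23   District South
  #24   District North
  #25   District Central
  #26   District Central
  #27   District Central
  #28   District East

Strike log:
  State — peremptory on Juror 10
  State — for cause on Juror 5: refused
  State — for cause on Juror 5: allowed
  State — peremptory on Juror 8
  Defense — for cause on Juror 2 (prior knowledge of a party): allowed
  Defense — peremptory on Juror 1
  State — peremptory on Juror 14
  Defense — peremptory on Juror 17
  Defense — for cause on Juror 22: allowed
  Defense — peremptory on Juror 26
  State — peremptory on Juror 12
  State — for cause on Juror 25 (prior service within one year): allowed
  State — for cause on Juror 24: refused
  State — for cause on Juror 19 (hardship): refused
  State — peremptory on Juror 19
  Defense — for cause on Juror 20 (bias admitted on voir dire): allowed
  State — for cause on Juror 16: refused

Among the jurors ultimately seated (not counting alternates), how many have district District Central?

3

Removed: #1, #2, #5, #8, #10, #12, #14, #17, #19, #20, #22, #25, #26.
Seated jurors 1–8: #3, #4, #6, #7, #9, #11, #13, #15 (alternates #16, #18, #21 not counted).
Of those, in District Central: #3, #6, #9 → 3.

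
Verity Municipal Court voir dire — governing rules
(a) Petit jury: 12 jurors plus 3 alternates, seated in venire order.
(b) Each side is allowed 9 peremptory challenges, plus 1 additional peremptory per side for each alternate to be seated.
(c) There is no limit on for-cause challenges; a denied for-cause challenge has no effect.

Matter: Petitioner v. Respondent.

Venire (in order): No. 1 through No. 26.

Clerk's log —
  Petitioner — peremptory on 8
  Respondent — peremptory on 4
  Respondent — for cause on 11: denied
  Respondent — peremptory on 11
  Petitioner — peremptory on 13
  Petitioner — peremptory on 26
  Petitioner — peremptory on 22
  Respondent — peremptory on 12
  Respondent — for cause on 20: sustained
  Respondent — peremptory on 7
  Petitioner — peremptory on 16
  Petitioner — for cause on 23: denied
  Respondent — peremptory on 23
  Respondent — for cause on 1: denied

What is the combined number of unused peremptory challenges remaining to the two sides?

Petitioner allotment: 9 base + 1 × 3 alternates = 12. Respondent allotment: 9 base + 1 × 3 alternates = 12.
Petitioner peremptories used: #8, #13, #26, #22, #16 — 5 (the for-cause on #23 doesn't count).
Respondent peremptories used: #4, #11, #12, #7, #23 — 5 (for-cause on #11, #20, #1 don't count).
Remaining: (12 − 5) + (12 − 5) = 14.

14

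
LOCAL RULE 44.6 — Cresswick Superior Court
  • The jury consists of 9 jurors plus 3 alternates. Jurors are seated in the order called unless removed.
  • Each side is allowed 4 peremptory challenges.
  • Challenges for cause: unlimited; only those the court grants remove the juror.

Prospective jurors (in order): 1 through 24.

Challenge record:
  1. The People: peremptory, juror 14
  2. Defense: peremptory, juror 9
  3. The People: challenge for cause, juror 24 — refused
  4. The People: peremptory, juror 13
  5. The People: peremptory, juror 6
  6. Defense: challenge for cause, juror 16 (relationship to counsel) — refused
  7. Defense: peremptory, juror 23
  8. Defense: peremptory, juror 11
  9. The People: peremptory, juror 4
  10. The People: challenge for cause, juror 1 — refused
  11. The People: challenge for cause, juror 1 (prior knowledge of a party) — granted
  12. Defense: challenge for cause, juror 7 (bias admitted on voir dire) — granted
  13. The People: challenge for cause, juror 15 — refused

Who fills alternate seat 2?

19

Removed: #1, #4, #6, #7, #9, #11, #13, #14, #23. (#15, #16, #24 stay — for-cause denied.)
Seating in order: seats 1–9 → #2, #3, #5, #8, #10, #12, #15, #16, #17; alternates → #18, #19, #20.
So alternate 2 is #19.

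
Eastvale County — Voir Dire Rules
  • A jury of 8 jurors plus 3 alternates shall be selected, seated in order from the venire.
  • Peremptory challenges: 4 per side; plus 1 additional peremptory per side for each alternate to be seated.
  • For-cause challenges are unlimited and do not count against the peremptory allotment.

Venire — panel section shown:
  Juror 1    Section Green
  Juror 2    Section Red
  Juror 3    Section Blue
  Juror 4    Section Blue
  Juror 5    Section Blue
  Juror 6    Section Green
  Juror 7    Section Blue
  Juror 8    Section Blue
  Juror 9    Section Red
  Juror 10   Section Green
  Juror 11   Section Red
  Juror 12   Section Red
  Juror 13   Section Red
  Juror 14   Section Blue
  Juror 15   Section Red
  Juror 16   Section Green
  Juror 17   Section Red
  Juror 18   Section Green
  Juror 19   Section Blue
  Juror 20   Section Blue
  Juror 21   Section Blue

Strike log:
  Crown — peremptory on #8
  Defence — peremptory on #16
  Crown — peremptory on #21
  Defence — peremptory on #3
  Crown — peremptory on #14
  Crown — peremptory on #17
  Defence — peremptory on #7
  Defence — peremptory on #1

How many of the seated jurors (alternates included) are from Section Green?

3

Removed: #1, #3, #7, #8, #14, #16, #17, #21.
Seated (11 incl. alternates): #2, #4, #5, #6, #9, #10, #11, #12, #13, #15, #18.
Of those, in Section Green: #6, #10, #18 → 3.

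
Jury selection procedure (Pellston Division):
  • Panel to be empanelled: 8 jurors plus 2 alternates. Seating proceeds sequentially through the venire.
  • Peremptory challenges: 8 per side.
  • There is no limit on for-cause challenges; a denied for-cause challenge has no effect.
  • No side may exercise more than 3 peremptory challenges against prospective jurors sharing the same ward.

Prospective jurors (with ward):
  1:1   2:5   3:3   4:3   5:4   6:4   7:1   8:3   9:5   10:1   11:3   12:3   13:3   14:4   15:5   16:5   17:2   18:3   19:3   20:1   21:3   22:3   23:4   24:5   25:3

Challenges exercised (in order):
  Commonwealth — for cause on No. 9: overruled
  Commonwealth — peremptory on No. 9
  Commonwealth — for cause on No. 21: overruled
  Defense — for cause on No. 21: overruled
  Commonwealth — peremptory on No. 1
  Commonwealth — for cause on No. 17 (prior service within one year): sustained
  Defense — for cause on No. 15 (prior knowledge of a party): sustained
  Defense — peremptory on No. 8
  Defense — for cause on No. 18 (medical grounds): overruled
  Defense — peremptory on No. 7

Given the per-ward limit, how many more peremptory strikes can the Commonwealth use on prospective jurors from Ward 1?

Commonwealth peremptories so far: #9, #1 — 2 of 8 used, 6 left overall.
Against Ward 1: #1 — 1 used; per-ward cap 3 leaves 2.
Binding limit: min(6, 2) = 2.

2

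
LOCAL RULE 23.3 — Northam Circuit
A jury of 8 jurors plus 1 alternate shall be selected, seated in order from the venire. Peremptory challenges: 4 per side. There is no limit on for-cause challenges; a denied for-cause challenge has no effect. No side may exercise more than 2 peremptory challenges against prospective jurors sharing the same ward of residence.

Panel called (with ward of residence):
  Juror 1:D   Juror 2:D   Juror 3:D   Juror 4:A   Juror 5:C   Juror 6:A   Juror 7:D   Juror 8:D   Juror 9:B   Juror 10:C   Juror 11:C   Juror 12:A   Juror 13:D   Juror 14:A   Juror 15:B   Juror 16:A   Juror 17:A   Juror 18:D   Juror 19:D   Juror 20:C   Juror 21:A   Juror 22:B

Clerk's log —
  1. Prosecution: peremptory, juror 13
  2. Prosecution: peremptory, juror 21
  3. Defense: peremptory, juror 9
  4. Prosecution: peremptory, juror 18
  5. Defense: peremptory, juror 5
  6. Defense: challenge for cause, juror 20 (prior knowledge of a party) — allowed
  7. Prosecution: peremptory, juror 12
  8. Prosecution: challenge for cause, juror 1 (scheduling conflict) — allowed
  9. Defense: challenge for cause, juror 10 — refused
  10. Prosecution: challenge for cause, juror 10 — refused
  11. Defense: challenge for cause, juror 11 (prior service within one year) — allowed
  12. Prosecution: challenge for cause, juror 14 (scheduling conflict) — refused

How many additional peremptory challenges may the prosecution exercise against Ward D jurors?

0

Prosecution peremptories so far: #13, #21, #18, #12 — 4 of 4 used, 0 left overall.
Against Ward D: #13, #18 — 2 used; per-ward cap 2 leaves 0.
Binding limit: min(0, 0) = 0.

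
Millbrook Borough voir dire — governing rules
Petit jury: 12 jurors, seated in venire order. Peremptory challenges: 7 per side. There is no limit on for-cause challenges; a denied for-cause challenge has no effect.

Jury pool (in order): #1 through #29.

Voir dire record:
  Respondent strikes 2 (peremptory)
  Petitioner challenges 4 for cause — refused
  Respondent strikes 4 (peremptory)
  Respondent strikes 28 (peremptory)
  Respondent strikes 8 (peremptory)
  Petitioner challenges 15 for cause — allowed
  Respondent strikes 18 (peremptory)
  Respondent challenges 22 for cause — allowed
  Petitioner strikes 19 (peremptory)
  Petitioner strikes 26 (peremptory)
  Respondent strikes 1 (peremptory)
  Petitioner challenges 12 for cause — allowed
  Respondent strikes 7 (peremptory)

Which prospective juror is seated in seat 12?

Removed: #1, #2, #4, #7, #8, #12, #15, #18, #19, #22, #26, #28.
Filling seats in venire order through position 12: #3, #5, #6, #9, #10, #11, #13, #14, #16, #17, #20, #21.
So seat 12 is #21.

21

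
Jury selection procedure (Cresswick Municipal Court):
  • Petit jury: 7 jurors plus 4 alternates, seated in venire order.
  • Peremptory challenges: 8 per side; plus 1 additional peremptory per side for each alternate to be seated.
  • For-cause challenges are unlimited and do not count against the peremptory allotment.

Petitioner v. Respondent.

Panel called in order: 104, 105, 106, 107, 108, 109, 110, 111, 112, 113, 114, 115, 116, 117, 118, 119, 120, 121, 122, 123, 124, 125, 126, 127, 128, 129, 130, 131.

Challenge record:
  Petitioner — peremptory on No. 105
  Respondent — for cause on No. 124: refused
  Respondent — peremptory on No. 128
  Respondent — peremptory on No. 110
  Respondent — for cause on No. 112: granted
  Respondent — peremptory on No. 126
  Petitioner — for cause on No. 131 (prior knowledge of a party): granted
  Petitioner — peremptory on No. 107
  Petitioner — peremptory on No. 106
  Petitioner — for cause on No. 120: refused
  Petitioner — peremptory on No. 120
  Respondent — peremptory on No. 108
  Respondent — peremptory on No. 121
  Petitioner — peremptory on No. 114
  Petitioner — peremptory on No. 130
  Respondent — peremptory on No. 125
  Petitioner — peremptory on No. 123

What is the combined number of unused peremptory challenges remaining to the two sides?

11

Petitioner allotment: 8 base + 1 × 4 alternates = 12. Respondent allotment: 8 base + 1 × 4 alternates = 12.
Petitioner peremptories used: #105, #107, #106, #120, #114, #130, #123 — 7 (for-cause on #131, #120 don't count).
Respondent peremptories used: #128, #110, #126, #108, #121, #125 — 6 (for-cause on #124, #112 don't count).
Remaining: (12 − 7) + (12 − 6) = 11.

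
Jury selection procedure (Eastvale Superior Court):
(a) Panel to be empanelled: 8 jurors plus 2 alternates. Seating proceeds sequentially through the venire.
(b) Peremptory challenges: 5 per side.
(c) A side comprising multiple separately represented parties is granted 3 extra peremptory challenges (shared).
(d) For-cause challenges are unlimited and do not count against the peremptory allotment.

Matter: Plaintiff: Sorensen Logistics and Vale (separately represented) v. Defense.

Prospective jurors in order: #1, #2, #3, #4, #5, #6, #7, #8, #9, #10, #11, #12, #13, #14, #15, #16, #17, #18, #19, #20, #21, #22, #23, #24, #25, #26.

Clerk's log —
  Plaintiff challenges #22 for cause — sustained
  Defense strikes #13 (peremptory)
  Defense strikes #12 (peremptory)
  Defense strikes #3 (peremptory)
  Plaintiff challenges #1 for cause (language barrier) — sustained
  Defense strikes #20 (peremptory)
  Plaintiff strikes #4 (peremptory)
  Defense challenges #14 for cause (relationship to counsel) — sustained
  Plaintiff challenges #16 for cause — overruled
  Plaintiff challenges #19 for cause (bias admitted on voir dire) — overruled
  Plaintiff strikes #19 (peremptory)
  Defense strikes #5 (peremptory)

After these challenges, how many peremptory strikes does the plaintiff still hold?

6

Plaintiff allotment: 5 base + 3 multi-party = 8.
Plaintiff peremptories used: #4, #19 — 2 (for-cause on #22, #1, #16, #19 don't count).
Remaining: 8 − 2 = 6.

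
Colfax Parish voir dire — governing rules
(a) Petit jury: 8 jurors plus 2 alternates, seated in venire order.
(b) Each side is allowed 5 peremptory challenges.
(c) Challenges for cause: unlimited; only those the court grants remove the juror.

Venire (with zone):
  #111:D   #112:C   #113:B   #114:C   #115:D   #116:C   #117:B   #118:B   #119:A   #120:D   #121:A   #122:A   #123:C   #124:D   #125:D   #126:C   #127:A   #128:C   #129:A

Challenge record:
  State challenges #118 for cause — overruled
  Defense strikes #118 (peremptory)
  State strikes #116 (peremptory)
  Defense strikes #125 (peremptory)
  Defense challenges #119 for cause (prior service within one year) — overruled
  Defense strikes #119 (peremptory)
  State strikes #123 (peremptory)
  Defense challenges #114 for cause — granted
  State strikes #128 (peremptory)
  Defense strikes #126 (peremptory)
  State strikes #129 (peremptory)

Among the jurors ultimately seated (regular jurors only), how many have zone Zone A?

2

Removed: #114, #116, #118, #119, #123, #125, #126, #128, #129.
Seated jurors 1–8: #111, #112, #113, #115, #117, #120, #121, #122 (alternates #124, #127 not counted).
Of those, in Zone A: #121, #122 → 2.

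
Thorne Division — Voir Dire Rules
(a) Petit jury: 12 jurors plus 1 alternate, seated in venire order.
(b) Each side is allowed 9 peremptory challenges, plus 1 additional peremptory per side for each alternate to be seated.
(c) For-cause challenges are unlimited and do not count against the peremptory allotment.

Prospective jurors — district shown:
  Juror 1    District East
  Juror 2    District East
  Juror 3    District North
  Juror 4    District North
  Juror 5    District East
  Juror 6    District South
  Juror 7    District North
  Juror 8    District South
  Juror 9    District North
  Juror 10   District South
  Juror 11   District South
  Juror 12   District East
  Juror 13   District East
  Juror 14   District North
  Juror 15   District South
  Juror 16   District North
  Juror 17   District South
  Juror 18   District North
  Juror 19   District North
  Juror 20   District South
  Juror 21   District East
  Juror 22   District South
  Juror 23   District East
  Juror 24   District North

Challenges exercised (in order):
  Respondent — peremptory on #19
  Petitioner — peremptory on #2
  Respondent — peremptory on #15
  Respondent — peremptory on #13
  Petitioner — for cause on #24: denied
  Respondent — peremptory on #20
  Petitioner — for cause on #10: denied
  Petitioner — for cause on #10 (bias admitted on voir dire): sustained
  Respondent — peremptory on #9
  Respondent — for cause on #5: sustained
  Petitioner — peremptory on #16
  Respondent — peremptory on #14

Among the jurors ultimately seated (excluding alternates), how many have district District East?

Removed: #2, #5, #9, #10, #13, #14, #15, #16, #19, #20.
Seated jurors 1–12: #1, #3, #4, #6, #7, #8, #11, #12, #17, #18, #21, #22 (alternates #23 not counted).
Of those, in District East: #1, #12, #21 → 3.

3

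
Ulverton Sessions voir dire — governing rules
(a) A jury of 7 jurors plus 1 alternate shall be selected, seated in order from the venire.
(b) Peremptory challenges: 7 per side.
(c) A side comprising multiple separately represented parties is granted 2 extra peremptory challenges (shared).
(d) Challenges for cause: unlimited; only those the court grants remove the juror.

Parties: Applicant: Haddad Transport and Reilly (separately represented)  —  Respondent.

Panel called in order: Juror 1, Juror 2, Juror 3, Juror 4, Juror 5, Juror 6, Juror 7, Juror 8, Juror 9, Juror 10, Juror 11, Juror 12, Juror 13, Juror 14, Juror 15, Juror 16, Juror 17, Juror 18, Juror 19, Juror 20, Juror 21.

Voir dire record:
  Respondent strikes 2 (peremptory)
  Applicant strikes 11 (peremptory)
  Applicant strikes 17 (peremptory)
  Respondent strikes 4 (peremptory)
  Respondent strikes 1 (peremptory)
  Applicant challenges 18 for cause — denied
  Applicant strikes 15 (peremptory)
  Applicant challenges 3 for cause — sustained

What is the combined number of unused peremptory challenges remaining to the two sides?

Applicant allotment: 7 base + 2 multi-party = 9. Respondent allotment: 7.
Applicant peremptories used: #11, #17, #15 — 3 (for-cause on #18, #3 don't count).
Respondent peremptories used: #2, #4, #1 — 3.
Remaining: (9 − 3) + (7 − 3) = 10.

10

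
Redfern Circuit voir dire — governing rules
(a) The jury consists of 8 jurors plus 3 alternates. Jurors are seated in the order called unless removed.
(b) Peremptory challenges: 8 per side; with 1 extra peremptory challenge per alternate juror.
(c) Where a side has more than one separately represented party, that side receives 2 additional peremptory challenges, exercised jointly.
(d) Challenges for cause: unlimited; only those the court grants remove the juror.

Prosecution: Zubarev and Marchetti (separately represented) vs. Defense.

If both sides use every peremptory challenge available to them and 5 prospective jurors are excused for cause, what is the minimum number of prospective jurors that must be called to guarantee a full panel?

Seats to fill: 8 + 3 alternates = 11.
Peremptories — Prosecution: 8 + 1×3 + 2 = 13; Defense: 8 + 1×3 = 11; total 24.
For-cause removals: 5.
Minimum venire: 11 + 24 + 5 = 40.

40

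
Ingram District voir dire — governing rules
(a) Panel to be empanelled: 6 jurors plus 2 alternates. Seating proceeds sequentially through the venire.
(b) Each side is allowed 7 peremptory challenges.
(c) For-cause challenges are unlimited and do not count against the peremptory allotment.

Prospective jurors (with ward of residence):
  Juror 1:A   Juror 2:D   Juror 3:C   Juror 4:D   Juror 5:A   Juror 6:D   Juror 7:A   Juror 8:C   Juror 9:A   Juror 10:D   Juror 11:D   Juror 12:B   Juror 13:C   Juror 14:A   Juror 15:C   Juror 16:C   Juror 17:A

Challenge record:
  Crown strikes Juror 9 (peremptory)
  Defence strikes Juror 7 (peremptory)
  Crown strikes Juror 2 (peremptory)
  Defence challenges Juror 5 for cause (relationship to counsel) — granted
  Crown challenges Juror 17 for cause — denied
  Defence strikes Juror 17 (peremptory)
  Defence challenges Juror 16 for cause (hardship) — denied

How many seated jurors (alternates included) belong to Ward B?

Removed: #2, #5, #7, #9, #17.
Seated (8 incl. alternates): #1, #3, #4, #6, #8, #10, #11, #12.
Of those, in Ward B: #12 → 1.

1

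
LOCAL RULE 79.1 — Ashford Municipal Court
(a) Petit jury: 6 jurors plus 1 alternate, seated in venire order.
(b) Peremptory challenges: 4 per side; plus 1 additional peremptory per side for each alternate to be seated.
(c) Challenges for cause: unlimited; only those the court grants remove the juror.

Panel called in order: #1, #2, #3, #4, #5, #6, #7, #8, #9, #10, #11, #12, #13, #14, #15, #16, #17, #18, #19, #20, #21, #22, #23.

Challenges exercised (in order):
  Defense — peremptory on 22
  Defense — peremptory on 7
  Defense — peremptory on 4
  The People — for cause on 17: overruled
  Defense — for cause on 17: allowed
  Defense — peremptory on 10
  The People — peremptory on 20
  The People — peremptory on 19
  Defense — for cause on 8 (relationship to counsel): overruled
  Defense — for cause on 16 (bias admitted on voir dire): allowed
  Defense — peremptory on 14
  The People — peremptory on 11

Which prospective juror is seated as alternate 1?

9

Removed: #4, #7, #10, #11, #14, #16, #17, #19, #20, #22. (#8 stays — for-cause denied.)
Filling seats in venire order through position 7: #1, #2, #3, #5, #6, #8, #9.
So alternate 1 is #9.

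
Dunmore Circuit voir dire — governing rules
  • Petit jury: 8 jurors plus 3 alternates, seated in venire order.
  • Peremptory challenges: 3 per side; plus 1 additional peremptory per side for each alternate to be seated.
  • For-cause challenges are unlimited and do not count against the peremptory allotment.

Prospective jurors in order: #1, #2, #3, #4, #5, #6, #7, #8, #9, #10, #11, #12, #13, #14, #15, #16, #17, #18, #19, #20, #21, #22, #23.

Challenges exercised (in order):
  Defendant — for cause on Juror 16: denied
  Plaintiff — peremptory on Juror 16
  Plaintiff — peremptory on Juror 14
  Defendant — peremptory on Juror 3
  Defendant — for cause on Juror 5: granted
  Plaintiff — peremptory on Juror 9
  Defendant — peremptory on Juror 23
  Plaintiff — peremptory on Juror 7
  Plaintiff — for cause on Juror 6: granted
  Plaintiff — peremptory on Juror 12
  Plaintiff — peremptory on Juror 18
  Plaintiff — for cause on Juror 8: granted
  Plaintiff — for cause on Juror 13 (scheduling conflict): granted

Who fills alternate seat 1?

Removed: #3, #5, #6, #7, #8, #9, #12, #13, #14, #16, #18, #23.
Filling seats in venire order through position 9: #1, #2, #4, #10, #11, #15, #17, #19, #20.
So alternate 1 is #20.

20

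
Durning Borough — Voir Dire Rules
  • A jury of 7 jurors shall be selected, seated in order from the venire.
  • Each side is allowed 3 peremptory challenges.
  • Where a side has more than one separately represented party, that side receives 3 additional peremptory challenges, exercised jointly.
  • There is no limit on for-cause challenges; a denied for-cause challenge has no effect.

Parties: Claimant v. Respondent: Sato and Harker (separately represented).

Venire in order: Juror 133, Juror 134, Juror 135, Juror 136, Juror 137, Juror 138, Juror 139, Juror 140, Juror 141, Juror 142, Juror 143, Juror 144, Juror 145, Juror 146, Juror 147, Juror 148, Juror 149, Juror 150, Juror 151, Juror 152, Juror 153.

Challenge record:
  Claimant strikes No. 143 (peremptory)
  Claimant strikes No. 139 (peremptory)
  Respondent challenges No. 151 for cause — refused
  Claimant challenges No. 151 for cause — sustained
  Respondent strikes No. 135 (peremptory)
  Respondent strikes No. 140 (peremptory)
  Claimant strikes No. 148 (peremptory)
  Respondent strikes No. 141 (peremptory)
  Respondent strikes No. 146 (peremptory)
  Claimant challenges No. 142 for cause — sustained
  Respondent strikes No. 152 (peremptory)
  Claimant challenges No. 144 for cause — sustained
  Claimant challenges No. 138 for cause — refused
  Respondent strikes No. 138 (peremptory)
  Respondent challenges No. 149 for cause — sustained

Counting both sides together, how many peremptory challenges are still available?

Claimant allotment: 3. Respondent allotment: 3 base + 3 multi-party = 6.
Claimant peremptories used: #143, #139, #148 — 3 (for-cause on #151, #142, #144, #138 don't count).
Respondent peremptories used: #135, #140, #141, #146, #152, #138 — 6 (for-cause on #151, #149 don't count).
Remaining: (3 − 3) + (6 − 6) = 0.

0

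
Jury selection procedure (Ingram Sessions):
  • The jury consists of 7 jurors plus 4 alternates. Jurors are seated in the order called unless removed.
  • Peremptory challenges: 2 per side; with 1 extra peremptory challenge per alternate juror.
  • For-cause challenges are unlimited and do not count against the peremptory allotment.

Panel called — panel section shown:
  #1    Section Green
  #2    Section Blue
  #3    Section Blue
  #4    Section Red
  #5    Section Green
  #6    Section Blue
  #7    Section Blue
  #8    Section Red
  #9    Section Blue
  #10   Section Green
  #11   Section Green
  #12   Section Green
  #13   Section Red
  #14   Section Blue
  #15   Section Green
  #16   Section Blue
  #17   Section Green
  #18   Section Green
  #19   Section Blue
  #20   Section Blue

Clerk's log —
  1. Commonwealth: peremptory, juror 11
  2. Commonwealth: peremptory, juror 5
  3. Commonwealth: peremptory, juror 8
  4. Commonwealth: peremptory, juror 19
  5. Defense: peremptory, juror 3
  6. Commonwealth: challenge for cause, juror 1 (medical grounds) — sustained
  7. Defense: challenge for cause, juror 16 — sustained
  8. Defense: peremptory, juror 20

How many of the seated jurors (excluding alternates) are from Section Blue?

Removed: #1, #3, #5, #8, #11, #16, #19, #20.
Seated jurors 1–7: #2, #4, #6, #7, #9, #10, #12 (alternates #13, #14, #15, #17 not counted).
Of those, in Section Blue: #2, #6, #7, #9 → 4.

4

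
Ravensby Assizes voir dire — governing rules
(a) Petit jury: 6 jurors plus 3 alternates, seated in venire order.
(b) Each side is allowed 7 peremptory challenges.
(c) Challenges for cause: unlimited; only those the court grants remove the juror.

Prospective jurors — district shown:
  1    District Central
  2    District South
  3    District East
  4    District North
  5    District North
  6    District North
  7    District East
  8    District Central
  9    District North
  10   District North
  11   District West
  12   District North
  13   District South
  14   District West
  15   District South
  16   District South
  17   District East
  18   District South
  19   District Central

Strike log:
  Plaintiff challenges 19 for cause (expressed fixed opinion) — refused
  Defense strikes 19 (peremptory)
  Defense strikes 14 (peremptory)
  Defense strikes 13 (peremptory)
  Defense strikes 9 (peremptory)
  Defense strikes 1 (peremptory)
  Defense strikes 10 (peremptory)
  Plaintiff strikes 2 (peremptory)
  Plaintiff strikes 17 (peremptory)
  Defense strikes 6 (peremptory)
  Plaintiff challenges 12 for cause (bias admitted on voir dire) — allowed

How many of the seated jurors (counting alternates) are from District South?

Removed: #1, #2, #6, #9, #10, #12, #13, #14, #17, #19.
Seated (9 incl. alternates): #3, #4, #5, #7, #8, #11, #15, #16, #18.
Of those, in District South: #15, #16, #18 → 3.

3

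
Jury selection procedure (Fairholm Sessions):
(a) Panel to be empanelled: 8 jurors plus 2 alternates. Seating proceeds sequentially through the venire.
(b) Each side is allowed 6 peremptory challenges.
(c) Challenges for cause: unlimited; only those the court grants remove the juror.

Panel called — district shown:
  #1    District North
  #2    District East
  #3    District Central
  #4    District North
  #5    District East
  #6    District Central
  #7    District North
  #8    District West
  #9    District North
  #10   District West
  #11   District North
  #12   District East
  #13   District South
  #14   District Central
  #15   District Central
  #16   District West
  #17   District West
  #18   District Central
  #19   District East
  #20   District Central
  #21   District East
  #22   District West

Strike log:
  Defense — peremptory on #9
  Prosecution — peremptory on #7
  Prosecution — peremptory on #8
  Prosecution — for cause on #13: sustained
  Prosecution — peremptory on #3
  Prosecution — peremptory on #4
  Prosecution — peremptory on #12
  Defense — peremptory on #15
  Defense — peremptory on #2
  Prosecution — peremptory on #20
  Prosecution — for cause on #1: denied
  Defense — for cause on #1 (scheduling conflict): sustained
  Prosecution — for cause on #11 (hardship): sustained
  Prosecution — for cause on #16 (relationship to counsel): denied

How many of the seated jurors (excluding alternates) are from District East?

Removed: #1, #2, #3, #4, #7, #8, #9, #11, #12, #13, #15, #20.
Seated jurors 1–8: #5, #6, #10, #14, #16, #17, #18, #19 (alternates #21, #22 not counted).
Of those, in District East: #5, #19 → 2.

2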